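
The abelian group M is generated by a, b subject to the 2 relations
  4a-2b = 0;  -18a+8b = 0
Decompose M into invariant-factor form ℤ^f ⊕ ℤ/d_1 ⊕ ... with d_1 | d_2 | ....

rank_ℚ(R)=2; free=2−2=0
SNF(R) diag = [2, 2] → torsion [2, 2]

Answer: M ≅ ℤ/2 ⊕ ℤ/2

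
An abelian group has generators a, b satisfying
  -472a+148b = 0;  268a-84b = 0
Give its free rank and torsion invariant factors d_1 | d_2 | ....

Answer: M ≅ ℤ/4 ⊕ ℤ/4

Derivation:
rank_ℚ(R)=2; free=2−2=0
SNF(R) diag = [4, 4] → torsion [4, 4]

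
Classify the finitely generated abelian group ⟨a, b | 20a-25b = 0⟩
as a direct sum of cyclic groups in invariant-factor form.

rank_ℚ(R)=1; free=2−1=1
SNF(R) diag = [5] → torsion [5]

Answer: M ≅ ℤ^1 ⊕ ℤ/5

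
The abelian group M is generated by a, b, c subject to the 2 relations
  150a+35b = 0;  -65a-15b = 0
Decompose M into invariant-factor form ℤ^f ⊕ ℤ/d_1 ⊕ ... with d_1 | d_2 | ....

Answer: M ≅ ℤ^1 ⊕ ℤ/5 ⊕ ℤ/5

Derivation:
rank_ℚ(R)=2; free=3−2=1
SNF(R) diag = [5, 5] → torsion [5, 5]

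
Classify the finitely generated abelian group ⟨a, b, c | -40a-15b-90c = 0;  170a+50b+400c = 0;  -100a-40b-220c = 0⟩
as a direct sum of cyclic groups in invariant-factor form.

Answer: M ≅ ℤ/5 ⊕ ℤ/10 ⊕ ℤ/20

Derivation:
rank_ℚ(R)=3; free=3−3=0
SNF(R) diag = [5, 10, 20] → torsion [5, 10, 20]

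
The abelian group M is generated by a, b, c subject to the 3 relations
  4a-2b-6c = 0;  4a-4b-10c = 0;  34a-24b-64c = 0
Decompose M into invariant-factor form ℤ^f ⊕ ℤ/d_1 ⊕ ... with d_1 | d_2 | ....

rank_ℚ(R)=3; free=3−3=0
SNF(R) diag = [2, 2, 2] → torsion [2, 2, 2]

Answer: M ≅ ℤ/2 ⊕ ℤ/2 ⊕ ℤ/2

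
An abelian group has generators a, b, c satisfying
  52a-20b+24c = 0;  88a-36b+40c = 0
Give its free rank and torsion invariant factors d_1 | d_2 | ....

Answer: M ≅ ℤ^1 ⊕ ℤ/4 ⊕ ℤ/4

Derivation:
rank_ℚ(R)=2; free=3−2=1
SNF(R) diag = [4, 4] → torsion [4, 4]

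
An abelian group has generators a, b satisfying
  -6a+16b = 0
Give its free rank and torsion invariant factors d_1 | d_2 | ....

rank_ℚ(R)=1; free=2−1=1
SNF(R) diag = [2] → torsion [2]

Answer: M ≅ ℤ^1 ⊕ ℤ/2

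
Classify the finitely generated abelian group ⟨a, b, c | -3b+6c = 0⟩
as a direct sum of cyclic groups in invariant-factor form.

Answer: M ≅ ℤ^2 ⊕ ℤ/3

Derivation:
rank_ℚ(R)=1; free=3−1=2
SNF(R) diag = [3] → torsion [3]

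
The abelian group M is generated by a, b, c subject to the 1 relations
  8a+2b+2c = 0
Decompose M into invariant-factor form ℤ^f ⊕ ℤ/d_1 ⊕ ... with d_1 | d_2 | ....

rank_ℚ(R)=1; free=3−1=2
SNF(R) diag = [2] → torsion [2]

Answer: M ≅ ℤ^2 ⊕ ℤ/2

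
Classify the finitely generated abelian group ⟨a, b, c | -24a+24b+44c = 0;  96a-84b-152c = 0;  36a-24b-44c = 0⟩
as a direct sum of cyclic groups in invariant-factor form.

Answer: M ≅ ℤ/4 ⊕ ℤ/12 ⊕ ℤ/12

Derivation:
rank_ℚ(R)=3; free=3−3=0
SNF(R) diag = [4, 12, 12] → torsion [4, 12, 12]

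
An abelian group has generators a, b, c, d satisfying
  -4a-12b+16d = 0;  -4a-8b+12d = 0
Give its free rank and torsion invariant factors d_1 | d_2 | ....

rank_ℚ(R)=2; free=4−2=2
SNF(R) diag = [4, 4] → torsion [4, 4]

Answer: M ≅ ℤ^2 ⊕ ℤ/4 ⊕ ℤ/4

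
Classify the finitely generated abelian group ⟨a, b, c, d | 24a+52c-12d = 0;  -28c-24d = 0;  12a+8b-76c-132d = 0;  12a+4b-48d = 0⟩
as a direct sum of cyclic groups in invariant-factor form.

rank_ℚ(R)=4; free=4−4=0
SNF(R) diag = [4, 4, 12, 12] → torsion [4, 4, 12, 12]

Answer: M ≅ ℤ/4 ⊕ ℤ/4 ⊕ ℤ/12 ⊕ ℤ/12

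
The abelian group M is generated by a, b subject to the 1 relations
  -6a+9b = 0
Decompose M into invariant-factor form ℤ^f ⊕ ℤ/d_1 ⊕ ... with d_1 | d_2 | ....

rank_ℚ(R)=1; free=2−1=1
SNF(R) diag = [3] → torsion [3]

Answer: M ≅ ℤ^1 ⊕ ℤ/3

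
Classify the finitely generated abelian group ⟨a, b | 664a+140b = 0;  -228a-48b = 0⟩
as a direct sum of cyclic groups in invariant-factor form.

rank_ℚ(R)=2; free=2−2=0
SNF(R) diag = [4, 12] → torsion [4, 12]

Answer: M ≅ ℤ/4 ⊕ ℤ/12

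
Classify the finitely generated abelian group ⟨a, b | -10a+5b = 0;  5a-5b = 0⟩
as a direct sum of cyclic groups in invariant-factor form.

rank_ℚ(R)=2; free=2−2=0
SNF(R) diag = [5, 5] → torsion [5, 5]

Answer: M ≅ ℤ/5 ⊕ ℤ/5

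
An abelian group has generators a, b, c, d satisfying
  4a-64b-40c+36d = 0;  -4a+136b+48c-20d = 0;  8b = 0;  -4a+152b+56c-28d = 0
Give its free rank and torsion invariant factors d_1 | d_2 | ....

rank_ℚ(R)=4; free=4−4=0
SNF(R) diag = [4, 8, 8, 24] → torsion [4, 8, 8, 24]

Answer: M ≅ ℤ/4 ⊕ ℤ/8 ⊕ ℤ/8 ⊕ ℤ/24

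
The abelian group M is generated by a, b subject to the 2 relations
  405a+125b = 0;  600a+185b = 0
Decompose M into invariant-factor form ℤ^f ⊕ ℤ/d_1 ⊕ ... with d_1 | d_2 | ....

Answer: M ≅ ℤ/5 ⊕ ℤ/15

Derivation:
rank_ℚ(R)=2; free=2−2=0
SNF(R) diag = [5, 15] → torsion [5, 15]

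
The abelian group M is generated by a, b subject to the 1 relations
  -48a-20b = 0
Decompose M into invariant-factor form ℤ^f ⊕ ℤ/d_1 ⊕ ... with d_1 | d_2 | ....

Answer: M ≅ ℤ^1 ⊕ ℤ/4

Derivation:
rank_ℚ(R)=1; free=2−1=1
SNF(R) diag = [4] → torsion [4]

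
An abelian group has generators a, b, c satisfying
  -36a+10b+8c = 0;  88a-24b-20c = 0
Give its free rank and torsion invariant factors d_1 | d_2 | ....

Answer: M ≅ ℤ^1 ⊕ ℤ/2 ⊕ ℤ/4

Derivation:
rank_ℚ(R)=2; free=3−2=1
SNF(R) diag = [2, 4] → torsion [2, 4]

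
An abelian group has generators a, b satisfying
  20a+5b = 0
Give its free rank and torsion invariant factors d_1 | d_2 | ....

Answer: M ≅ ℤ^1 ⊕ ℤ/5

Derivation:
rank_ℚ(R)=1; free=2−1=1
SNF(R) diag = [5] → torsion [5]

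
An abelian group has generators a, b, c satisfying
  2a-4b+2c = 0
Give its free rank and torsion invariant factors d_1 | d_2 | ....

rank_ℚ(R)=1; free=3−1=2
SNF(R) diag = [2] → torsion [2]

Answer: M ≅ ℤ^2 ⊕ ℤ/2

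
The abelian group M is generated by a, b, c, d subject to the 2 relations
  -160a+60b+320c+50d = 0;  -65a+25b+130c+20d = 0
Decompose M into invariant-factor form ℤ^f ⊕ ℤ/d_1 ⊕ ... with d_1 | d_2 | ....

Answer: M ≅ ℤ^2 ⊕ ℤ/5 ⊕ ℤ/10

Derivation:
rank_ℚ(R)=2; free=4−2=2
SNF(R) diag = [5, 10] → torsion [5, 10]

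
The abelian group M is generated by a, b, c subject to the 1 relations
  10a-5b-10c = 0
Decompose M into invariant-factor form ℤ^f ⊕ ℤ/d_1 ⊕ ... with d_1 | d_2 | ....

Answer: M ≅ ℤ^2 ⊕ ℤ/5

Derivation:
rank_ℚ(R)=1; free=3−1=2
SNF(R) diag = [5] → torsion [5]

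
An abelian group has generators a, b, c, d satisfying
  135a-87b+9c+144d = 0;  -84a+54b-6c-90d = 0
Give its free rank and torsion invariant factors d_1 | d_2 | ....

Answer: M ≅ ℤ^2 ⊕ ℤ/3 ⊕ ℤ/6

Derivation:
rank_ℚ(R)=2; free=4−2=2
SNF(R) diag = [3, 6] → torsion [3, 6]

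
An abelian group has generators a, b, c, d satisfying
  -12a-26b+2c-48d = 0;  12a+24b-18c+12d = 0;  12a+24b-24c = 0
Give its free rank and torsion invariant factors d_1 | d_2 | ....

Answer: M ≅ ℤ^1 ⊕ ℤ/2 ⊕ ℤ/6 ⊕ ℤ/12

Derivation:
rank_ℚ(R)=3; free=4−3=1
SNF(R) diag = [2, 6, 12] → torsion [2, 6, 12]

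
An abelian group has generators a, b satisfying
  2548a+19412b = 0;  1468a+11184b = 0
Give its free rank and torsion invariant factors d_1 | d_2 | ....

rank_ℚ(R)=2; free=2−2=0
SNF(R) diag = [4, 4] → torsion [4, 4]

Answer: M ≅ ℤ/4 ⊕ ℤ/4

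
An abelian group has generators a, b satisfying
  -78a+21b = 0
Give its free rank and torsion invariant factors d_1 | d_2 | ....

Answer: M ≅ ℤ^1 ⊕ ℤ/3

Derivation:
rank_ℚ(R)=1; free=2−1=1
SNF(R) diag = [3] → torsion [3]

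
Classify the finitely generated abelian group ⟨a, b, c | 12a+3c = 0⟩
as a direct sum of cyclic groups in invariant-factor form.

Answer: M ≅ ℤ^2 ⊕ ℤ/3

Derivation:
rank_ℚ(R)=1; free=3−1=2
SNF(R) diag = [3] → torsion [3]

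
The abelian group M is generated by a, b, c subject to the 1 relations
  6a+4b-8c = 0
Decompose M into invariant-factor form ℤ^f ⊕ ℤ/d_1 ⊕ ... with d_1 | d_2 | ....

Answer: M ≅ ℤ^2 ⊕ ℤ/2

Derivation:
rank_ℚ(R)=1; free=3−1=2
SNF(R) diag = [2] → torsion [2]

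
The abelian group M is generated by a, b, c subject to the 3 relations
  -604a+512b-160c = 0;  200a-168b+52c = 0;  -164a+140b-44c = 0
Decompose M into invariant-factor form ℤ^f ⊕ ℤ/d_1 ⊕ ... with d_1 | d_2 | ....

Answer: M ≅ ℤ/4 ⊕ ℤ/4 ⊕ ℤ/4

Derivation:
rank_ℚ(R)=3; free=3−3=0
SNF(R) diag = [4, 4, 4] → torsion [4, 4, 4]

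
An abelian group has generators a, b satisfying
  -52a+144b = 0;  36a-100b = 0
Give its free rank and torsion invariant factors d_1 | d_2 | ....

Answer: M ≅ ℤ/4 ⊕ ℤ/4

Derivation:
rank_ℚ(R)=2; free=2−2=0
SNF(R) diag = [4, 4] → torsion [4, 4]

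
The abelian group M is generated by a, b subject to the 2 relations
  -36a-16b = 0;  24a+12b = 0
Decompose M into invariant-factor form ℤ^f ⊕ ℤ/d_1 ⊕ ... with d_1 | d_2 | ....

rank_ℚ(R)=2; free=2−2=0
SNF(R) diag = [4, 12] → torsion [4, 12]

Answer: M ≅ ℤ/4 ⊕ ℤ/12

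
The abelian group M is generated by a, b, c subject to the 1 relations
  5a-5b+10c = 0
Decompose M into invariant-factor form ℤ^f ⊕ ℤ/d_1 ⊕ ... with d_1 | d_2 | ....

rank_ℚ(R)=1; free=3−1=2
SNF(R) diag = [5] → torsion [5]

Answer: M ≅ ℤ^2 ⊕ ℤ/5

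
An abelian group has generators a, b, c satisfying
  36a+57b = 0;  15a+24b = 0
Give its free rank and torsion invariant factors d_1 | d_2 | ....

rank_ℚ(R)=2; free=3−2=1
SNF(R) diag = [3, 3] → torsion [3, 3]

Answer: M ≅ ℤ^1 ⊕ ℤ/3 ⊕ ℤ/3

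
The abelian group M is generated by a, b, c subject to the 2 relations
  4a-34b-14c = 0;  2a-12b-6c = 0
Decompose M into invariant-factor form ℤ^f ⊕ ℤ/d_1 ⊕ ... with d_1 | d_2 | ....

Answer: M ≅ ℤ^1 ⊕ ℤ/2 ⊕ ℤ/2

Derivation:
rank_ℚ(R)=2; free=3−2=1
SNF(R) diag = [2, 2] → torsion [2, 2]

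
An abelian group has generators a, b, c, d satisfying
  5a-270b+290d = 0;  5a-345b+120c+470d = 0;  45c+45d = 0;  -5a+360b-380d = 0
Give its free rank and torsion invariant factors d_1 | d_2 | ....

rank_ℚ(R)=4; free=4−4=0
SNF(R) diag = [5, 15, 45, 90] → torsion [5, 15, 45, 90]

Answer: M ≅ ℤ/5 ⊕ ℤ/15 ⊕ ℤ/45 ⊕ ℤ/90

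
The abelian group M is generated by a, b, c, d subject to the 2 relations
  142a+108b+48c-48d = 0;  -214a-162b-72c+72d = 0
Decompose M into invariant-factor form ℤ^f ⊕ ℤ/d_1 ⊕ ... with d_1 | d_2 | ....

Answer: M ≅ ℤ^2 ⊕ ℤ/2 ⊕ ℤ/6

Derivation:
rank_ℚ(R)=2; free=4−2=2
SNF(R) diag = [2, 6] → torsion [2, 6]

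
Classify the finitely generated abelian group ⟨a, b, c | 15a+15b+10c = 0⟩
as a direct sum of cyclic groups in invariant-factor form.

Answer: M ≅ ℤ^2 ⊕ ℤ/5

Derivation:
rank_ℚ(R)=1; free=3−1=2
SNF(R) diag = [5] → torsion [5]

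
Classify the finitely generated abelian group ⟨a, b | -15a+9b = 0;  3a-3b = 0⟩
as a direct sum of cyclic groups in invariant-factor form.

rank_ℚ(R)=2; free=2−2=0
SNF(R) diag = [3, 6] → torsion [3, 6]

Answer: M ≅ ℤ/3 ⊕ ℤ/6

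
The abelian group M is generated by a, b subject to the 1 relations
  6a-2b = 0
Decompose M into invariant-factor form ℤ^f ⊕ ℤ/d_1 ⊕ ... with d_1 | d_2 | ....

Answer: M ≅ ℤ^1 ⊕ ℤ/2

Derivation:
rank_ℚ(R)=1; free=2−1=1
SNF(R) diag = [2] → torsion [2]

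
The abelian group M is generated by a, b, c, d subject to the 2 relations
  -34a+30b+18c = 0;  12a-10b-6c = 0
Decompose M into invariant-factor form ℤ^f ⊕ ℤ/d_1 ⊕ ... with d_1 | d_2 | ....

Answer: M ≅ ℤ^2 ⊕ ℤ/2 ⊕ ℤ/2

Derivation:
rank_ℚ(R)=2; free=4−2=2
SNF(R) diag = [2, 2] → torsion [2, 2]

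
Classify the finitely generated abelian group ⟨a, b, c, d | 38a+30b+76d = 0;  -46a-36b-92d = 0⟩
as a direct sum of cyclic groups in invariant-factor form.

rank_ℚ(R)=2; free=4−2=2
SNF(R) diag = [2, 6] → torsion [2, 6]

Answer: M ≅ ℤ^2 ⊕ ℤ/2 ⊕ ℤ/6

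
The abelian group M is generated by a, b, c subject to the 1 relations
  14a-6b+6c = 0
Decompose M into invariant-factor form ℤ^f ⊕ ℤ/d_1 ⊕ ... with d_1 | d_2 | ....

Answer: M ≅ ℤ^2 ⊕ ℤ/2

Derivation:
rank_ℚ(R)=1; free=3−1=2
SNF(R) diag = [2] → torsion [2]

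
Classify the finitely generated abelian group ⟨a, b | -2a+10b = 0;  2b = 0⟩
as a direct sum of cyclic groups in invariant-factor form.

Answer: M ≅ ℤ/2 ⊕ ℤ/2

Derivation:
rank_ℚ(R)=2; free=2−2=0
SNF(R) diag = [2, 2] → torsion [2, 2]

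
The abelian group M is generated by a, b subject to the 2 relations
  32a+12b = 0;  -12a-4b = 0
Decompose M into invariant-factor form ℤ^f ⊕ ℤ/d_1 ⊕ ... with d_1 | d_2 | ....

Answer: M ≅ ℤ/4 ⊕ ℤ/4

Derivation:
rank_ℚ(R)=2; free=2−2=0
SNF(R) diag = [4, 4] → torsion [4, 4]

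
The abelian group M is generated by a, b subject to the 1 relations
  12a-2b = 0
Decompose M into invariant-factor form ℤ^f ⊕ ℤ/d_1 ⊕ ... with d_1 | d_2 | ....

rank_ℚ(R)=1; free=2−1=1
SNF(R) diag = [2] → torsion [2]

Answer: M ≅ ℤ^1 ⊕ ℤ/2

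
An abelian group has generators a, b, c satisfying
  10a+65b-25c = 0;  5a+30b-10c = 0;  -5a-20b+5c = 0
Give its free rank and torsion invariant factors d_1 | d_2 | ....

rank_ℚ(R)=3; free=3−3=0
SNF(R) diag = [5, 5, 5] → torsion [5, 5, 5]

Answer: M ≅ ℤ/5 ⊕ ℤ/5 ⊕ ℤ/5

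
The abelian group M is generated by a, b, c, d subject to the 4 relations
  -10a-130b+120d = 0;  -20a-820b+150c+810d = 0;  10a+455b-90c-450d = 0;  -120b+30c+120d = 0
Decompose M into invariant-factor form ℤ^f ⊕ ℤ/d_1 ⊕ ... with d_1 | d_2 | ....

rank_ℚ(R)=4; free=4−4=0
SNF(R) diag = [5, 10, 30, 30] → torsion [5, 10, 30, 30]

Answer: M ≅ ℤ/5 ⊕ ℤ/10 ⊕ ℤ/30 ⊕ ℤ/30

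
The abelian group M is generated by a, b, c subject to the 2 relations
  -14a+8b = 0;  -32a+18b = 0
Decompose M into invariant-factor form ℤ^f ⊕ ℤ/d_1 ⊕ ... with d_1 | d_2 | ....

Answer: M ≅ ℤ^1 ⊕ ℤ/2 ⊕ ℤ/2

Derivation:
rank_ℚ(R)=2; free=3−2=1
SNF(R) diag = [2, 2] → torsion [2, 2]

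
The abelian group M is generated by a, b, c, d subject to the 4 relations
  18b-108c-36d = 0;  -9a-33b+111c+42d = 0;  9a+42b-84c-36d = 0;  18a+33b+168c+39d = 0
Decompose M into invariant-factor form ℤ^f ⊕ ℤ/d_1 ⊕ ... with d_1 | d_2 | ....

rank_ℚ(R)=4; free=4−4=0
SNF(R) diag = [3, 3, 9, 18] → torsion [3, 3, 9, 18]

Answer: M ≅ ℤ/3 ⊕ ℤ/3 ⊕ ℤ/9 ⊕ ℤ/18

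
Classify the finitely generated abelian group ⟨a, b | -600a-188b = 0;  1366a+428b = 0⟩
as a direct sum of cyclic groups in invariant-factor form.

Answer: M ≅ ℤ/2 ⊕ ℤ/4

Derivation:
rank_ℚ(R)=2; free=2−2=0
SNF(R) diag = [2, 4] → torsion [2, 4]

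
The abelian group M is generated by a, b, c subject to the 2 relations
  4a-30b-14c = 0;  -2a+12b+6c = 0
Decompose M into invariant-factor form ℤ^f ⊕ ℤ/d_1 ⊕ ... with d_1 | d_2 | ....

Answer: M ≅ ℤ^1 ⊕ ℤ/2 ⊕ ℤ/2

Derivation:
rank_ℚ(R)=2; free=3−2=1
SNF(R) diag = [2, 2] → torsion [2, 2]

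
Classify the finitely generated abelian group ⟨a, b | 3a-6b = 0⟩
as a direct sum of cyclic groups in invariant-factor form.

Answer: M ≅ ℤ^1 ⊕ ℤ/3

Derivation:
rank_ℚ(R)=1; free=2−1=1
SNF(R) diag = [3] → torsion [3]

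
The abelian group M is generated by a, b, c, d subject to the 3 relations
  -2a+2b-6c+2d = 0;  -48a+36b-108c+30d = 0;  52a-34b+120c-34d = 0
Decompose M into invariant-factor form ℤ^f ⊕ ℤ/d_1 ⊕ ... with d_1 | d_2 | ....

rank_ℚ(R)=3; free=4−3=1
SNF(R) diag = [2, 6, 18] → torsion [2, 6, 18]

Answer: M ≅ ℤ^1 ⊕ ℤ/2 ⊕ ℤ/6 ⊕ ℤ/18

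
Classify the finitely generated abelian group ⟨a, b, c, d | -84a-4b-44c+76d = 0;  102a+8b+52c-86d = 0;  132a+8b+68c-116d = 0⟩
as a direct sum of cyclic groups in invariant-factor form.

Answer: M ≅ ℤ^1 ⊕ ℤ/2 ⊕ ℤ/4 ⊕ ℤ/12

Derivation:
rank_ℚ(R)=3; free=4−3=1
SNF(R) diag = [2, 4, 12] → torsion [2, 4, 12]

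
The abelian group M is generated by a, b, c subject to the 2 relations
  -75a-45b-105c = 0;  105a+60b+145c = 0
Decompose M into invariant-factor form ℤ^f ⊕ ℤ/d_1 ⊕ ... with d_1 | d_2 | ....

rank_ℚ(R)=2; free=3−2=1
SNF(R) diag = [5, 15] → torsion [5, 15]

Answer: M ≅ ℤ^1 ⊕ ℤ/5 ⊕ ℤ/15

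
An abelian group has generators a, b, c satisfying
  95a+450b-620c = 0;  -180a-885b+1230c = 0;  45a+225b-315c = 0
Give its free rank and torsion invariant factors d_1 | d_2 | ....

Answer: M ≅ ℤ/5 ⊕ ℤ/15 ⊕ ℤ/45

Derivation:
rank_ℚ(R)=3; free=3−3=0
SNF(R) diag = [5, 15, 45] → torsion [5, 15, 45]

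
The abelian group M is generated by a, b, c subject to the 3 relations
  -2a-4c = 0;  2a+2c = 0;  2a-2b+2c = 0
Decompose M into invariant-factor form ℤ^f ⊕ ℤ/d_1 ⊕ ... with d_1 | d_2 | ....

Answer: M ≅ ℤ/2 ⊕ ℤ/2 ⊕ ℤ/2

Derivation:
rank_ℚ(R)=3; free=3−3=0
SNF(R) diag = [2, 2, 2] → torsion [2, 2, 2]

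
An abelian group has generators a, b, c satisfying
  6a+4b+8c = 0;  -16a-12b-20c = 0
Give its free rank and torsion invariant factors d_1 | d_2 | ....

rank_ℚ(R)=2; free=3−2=1
SNF(R) diag = [2, 4] → torsion [2, 4]

Answer: M ≅ ℤ^1 ⊕ ℤ/2 ⊕ ℤ/4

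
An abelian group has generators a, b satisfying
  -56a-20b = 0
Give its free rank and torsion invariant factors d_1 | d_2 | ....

Answer: M ≅ ℤ^1 ⊕ ℤ/4

Derivation:
rank_ℚ(R)=1; free=2−1=1
SNF(R) diag = [4] → torsion [4]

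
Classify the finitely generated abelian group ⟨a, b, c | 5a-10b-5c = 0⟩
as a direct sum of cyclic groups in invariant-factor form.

Answer: M ≅ ℤ^2 ⊕ ℤ/5

Derivation:
rank_ℚ(R)=1; free=3−1=2
SNF(R) diag = [5] → torsion [5]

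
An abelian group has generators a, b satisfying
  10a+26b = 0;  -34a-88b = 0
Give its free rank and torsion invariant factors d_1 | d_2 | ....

rank_ℚ(R)=2; free=2−2=0
SNF(R) diag = [2, 2] → torsion [2, 2]

Answer: M ≅ ℤ/2 ⊕ ℤ/2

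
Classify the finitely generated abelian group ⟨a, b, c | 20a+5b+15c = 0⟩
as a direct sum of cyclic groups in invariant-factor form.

Answer: M ≅ ℤ^2 ⊕ ℤ/5

Derivation:
rank_ℚ(R)=1; free=3−1=2
SNF(R) diag = [5] → torsion [5]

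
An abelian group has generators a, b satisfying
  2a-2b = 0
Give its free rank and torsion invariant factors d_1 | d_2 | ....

rank_ℚ(R)=1; free=2−1=1
SNF(R) diag = [2] → torsion [2]

Answer: M ≅ ℤ^1 ⊕ ℤ/2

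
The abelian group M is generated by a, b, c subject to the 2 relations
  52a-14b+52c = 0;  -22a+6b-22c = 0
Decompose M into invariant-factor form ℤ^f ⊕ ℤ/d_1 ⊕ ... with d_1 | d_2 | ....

Answer: M ≅ ℤ^1 ⊕ ℤ/2 ⊕ ℤ/2

Derivation:
rank_ℚ(R)=2; free=3−2=1
SNF(R) diag = [2, 2] → torsion [2, 2]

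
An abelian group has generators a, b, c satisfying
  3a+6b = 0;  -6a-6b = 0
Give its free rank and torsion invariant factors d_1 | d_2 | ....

rank_ℚ(R)=2; free=3−2=1
SNF(R) diag = [3, 6] → torsion [3, 6]

Answer: M ≅ ℤ^1 ⊕ ℤ/3 ⊕ ℤ/6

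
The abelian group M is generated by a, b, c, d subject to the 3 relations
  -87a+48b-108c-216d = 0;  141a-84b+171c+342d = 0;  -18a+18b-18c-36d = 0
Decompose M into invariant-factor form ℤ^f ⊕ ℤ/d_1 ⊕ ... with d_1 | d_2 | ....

rank_ℚ(R)=3; free=4−3=1
SNF(R) diag = [3, 9, 18] → torsion [3, 9, 18]

Answer: M ≅ ℤ^1 ⊕ ℤ/3 ⊕ ℤ/9 ⊕ ℤ/18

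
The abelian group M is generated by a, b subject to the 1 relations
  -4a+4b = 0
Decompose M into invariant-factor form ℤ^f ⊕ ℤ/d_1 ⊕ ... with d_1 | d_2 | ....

rank_ℚ(R)=1; free=2−1=1
SNF(R) diag = [4] → torsion [4]

Answer: M ≅ ℤ^1 ⊕ ℤ/4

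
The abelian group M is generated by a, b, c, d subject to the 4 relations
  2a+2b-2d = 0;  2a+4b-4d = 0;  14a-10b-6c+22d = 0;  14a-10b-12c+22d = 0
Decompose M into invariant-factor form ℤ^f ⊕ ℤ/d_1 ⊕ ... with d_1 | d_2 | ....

Answer: M ≅ ℤ/2 ⊕ ℤ/2 ⊕ ℤ/6 ⊕ ℤ/12

Derivation:
rank_ℚ(R)=4; free=4−4=0
SNF(R) diag = [2, 2, 6, 12] → torsion [2, 2, 6, 12]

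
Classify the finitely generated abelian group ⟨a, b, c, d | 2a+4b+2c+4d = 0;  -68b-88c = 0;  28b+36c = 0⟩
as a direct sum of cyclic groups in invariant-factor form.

rank_ℚ(R)=3; free=4−3=1
SNF(R) diag = [2, 4, 4] → torsion [2, 4, 4]

Answer: M ≅ ℤ^1 ⊕ ℤ/2 ⊕ ℤ/4 ⊕ ℤ/4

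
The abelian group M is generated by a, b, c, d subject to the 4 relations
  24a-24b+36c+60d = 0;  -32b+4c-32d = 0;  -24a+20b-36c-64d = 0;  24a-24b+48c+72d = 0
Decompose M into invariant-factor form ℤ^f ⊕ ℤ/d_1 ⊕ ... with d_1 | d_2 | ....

rank_ℚ(R)=4; free=4−4=0
SNF(R) diag = [4, 4, 12, 24] → torsion [4, 4, 12, 24]

Answer: M ≅ ℤ/4 ⊕ ℤ/4 ⊕ ℤ/12 ⊕ ℤ/24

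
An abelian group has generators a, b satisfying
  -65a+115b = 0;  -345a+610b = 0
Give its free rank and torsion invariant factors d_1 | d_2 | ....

Answer: M ≅ ℤ/5 ⊕ ℤ/5

Derivation:
rank_ℚ(R)=2; free=2−2=0
SNF(R) diag = [5, 5] → torsion [5, 5]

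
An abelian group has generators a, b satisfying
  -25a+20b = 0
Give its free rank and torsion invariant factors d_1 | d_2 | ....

Answer: M ≅ ℤ^1 ⊕ ℤ/5

Derivation:
rank_ℚ(R)=1; free=2−1=1
SNF(R) diag = [5] → torsion [5]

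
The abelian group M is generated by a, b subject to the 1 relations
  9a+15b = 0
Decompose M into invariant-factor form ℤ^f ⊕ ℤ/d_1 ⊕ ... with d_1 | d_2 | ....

Answer: M ≅ ℤ^1 ⊕ ℤ/3

Derivation:
rank_ℚ(R)=1; free=2−1=1
SNF(R) diag = [3] → torsion [3]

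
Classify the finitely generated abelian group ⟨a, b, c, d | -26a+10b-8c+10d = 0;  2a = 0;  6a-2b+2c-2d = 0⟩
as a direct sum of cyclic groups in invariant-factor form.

Answer: M ≅ ℤ^1 ⊕ ℤ/2 ⊕ ℤ/2 ⊕ ℤ/2

Derivation:
rank_ℚ(R)=3; free=4−3=1
SNF(R) diag = [2, 2, 2] → torsion [2, 2, 2]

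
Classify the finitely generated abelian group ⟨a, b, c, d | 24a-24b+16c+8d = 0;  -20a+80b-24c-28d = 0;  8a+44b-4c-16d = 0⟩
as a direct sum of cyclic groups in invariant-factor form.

rank_ℚ(R)=3; free=4−3=1
SNF(R) diag = [4, 4, 8] → torsion [4, 4, 8]

Answer: M ≅ ℤ^1 ⊕ ℤ/4 ⊕ ℤ/4 ⊕ ℤ/8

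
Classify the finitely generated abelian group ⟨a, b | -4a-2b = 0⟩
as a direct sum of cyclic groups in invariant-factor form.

Answer: M ≅ ℤ^1 ⊕ ℤ/2

Derivation:
rank_ℚ(R)=1; free=2−1=1
SNF(R) diag = [2] → torsion [2]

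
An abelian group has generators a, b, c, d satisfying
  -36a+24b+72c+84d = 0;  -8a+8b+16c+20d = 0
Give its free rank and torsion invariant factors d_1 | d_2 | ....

rank_ℚ(R)=2; free=4−2=2
SNF(R) diag = [4, 12] → torsion [4, 12]

Answer: M ≅ ℤ^2 ⊕ ℤ/4 ⊕ ℤ/12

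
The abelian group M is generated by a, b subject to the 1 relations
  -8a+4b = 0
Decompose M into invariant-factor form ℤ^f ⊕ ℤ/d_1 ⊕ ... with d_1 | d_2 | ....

rank_ℚ(R)=1; free=2−1=1
SNF(R) diag = [4] → torsion [4]

Answer: M ≅ ℤ^1 ⊕ ℤ/4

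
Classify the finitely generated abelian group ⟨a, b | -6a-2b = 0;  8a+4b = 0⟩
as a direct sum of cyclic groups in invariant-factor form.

rank_ℚ(R)=2; free=2−2=0
SNF(R) diag = [2, 4] → torsion [2, 4]

Answer: M ≅ ℤ/2 ⊕ ℤ/4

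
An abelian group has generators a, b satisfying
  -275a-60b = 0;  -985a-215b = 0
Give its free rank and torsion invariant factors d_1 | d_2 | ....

Answer: M ≅ ℤ/5 ⊕ ℤ/5

Derivation:
rank_ℚ(R)=2; free=2−2=0
SNF(R) diag = [5, 5] → torsion [5, 5]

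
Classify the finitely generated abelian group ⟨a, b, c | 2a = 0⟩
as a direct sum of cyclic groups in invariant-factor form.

rank_ℚ(R)=1; free=3−1=2
SNF(R) diag = [2] → torsion [2]

Answer: M ≅ ℤ^2 ⊕ ℤ/2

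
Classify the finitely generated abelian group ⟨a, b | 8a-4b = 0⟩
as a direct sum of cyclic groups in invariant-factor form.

Answer: M ≅ ℤ^1 ⊕ ℤ/4

Derivation:
rank_ℚ(R)=1; free=2−1=1
SNF(R) diag = [4] → torsion [4]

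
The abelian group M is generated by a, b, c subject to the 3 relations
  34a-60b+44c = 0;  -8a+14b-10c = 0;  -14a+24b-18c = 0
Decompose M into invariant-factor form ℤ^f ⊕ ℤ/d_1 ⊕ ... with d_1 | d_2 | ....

rank_ℚ(R)=3; free=3−3=0
SNF(R) diag = [2, 2, 2] → torsion [2, 2, 2]

Answer: M ≅ ℤ/2 ⊕ ℤ/2 ⊕ ℤ/2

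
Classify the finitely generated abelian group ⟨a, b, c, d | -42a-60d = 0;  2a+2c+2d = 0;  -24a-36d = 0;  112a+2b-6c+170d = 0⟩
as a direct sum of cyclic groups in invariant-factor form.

Answer: M ≅ ℤ/2 ⊕ ℤ/2 ⊕ ℤ/6 ⊕ ℤ/12

Derivation:
rank_ℚ(R)=4; free=4−4=0
SNF(R) diag = [2, 2, 6, 12] → torsion [2, 2, 6, 12]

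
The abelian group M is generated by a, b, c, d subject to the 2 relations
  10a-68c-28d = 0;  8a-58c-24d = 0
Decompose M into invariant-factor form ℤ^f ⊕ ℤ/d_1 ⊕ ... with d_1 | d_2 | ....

rank_ℚ(R)=2; free=4−2=2
SNF(R) diag = [2, 2] → torsion [2, 2]

Answer: M ≅ ℤ^2 ⊕ ℤ/2 ⊕ ℤ/2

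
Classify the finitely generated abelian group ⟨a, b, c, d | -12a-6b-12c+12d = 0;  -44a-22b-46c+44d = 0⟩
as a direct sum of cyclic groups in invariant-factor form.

rank_ℚ(R)=2; free=4−2=2
SNF(R) diag = [2, 6] → torsion [2, 6]

Answer: M ≅ ℤ^2 ⊕ ℤ/2 ⊕ ℤ/6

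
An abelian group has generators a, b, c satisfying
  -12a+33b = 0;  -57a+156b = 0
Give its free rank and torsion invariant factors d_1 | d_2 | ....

Answer: M ≅ ℤ^1 ⊕ ℤ/3 ⊕ ℤ/3

Derivation:
rank_ℚ(R)=2; free=3−2=1
SNF(R) diag = [3, 3] → torsion [3, 3]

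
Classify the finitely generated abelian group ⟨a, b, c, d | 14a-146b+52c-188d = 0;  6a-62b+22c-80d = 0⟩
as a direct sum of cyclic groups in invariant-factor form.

Answer: M ≅ ℤ^2 ⊕ ℤ/2 ⊕ ℤ/2

Derivation:
rank_ℚ(R)=2; free=4−2=2
SNF(R) diag = [2, 2] → torsion [2, 2]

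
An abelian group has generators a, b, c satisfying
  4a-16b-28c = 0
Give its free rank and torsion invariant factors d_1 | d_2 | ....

Answer: M ≅ ℤ^2 ⊕ ℤ/4

Derivation:
rank_ℚ(R)=1; free=3−1=2
SNF(R) diag = [4] → torsion [4]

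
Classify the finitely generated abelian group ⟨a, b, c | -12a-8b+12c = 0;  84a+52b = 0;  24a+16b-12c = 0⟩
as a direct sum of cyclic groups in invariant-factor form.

rank_ℚ(R)=3; free=3−3=0
SNF(R) diag = [4, 12, 12] → torsion [4, 12, 12]

Answer: M ≅ ℤ/4 ⊕ ℤ/12 ⊕ ℤ/12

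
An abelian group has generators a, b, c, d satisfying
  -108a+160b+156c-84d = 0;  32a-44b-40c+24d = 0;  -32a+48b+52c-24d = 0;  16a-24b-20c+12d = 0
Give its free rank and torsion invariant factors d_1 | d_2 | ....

Answer: M ≅ ℤ/4 ⊕ ℤ/4 ⊕ ℤ/12 ⊕ ℤ/12

Derivation:
rank_ℚ(R)=4; free=4−4=0
SNF(R) diag = [4, 4, 12, 12] → torsion [4, 4, 12, 12]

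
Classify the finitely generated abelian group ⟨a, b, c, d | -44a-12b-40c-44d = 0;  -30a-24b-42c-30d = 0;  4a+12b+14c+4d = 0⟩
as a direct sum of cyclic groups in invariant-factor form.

rank_ℚ(R)=3; free=4−3=1
SNF(R) diag = [2, 6, 12] → torsion [2, 6, 12]

Answer: M ≅ ℤ^1 ⊕ ℤ/2 ⊕ ℤ/6 ⊕ ℤ/12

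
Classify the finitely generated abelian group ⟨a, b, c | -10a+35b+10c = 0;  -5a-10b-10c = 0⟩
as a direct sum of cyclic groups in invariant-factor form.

rank_ℚ(R)=2; free=3−2=1
SNF(R) diag = [5, 5] → torsion [5, 5]

Answer: M ≅ ℤ^1 ⊕ ℤ/5 ⊕ ℤ/5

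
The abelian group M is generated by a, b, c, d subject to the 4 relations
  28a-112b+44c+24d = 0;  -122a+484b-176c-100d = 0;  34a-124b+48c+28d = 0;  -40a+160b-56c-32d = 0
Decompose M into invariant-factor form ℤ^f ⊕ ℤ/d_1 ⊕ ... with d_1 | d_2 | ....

rank_ℚ(R)=4; free=4−4=0
SNF(R) diag = [2, 4, 8, 16] → torsion [2, 4, 8, 16]

Answer: M ≅ ℤ/2 ⊕ ℤ/4 ⊕ ℤ/8 ⊕ ℤ/16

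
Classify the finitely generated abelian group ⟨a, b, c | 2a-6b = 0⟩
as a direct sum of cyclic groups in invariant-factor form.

rank_ℚ(R)=1; free=3−1=2
SNF(R) diag = [2] → torsion [2]

Answer: M ≅ ℤ^2 ⊕ ℤ/2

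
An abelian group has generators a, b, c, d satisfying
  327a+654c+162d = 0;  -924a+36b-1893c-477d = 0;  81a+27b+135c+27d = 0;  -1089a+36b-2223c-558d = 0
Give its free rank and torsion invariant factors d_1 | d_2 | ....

Answer: M ≅ ℤ/3 ⊕ ℤ/9 ⊕ ℤ/27 ⊕ ℤ/81

Derivation:
rank_ℚ(R)=4; free=4−4=0
SNF(R) diag = [3, 9, 27, 81] → torsion [3, 9, 27, 81]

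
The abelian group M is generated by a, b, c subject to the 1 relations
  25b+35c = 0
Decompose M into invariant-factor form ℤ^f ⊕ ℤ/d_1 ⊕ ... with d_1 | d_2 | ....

rank_ℚ(R)=1; free=3−1=2
SNF(R) diag = [5] → torsion [5]

Answer: M ≅ ℤ^2 ⊕ ℤ/5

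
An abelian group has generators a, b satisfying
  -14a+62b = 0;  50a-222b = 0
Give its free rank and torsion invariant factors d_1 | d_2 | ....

Answer: M ≅ ℤ/2 ⊕ ℤ/4

Derivation:
rank_ℚ(R)=2; free=2−2=0
SNF(R) diag = [2, 4] → torsion [2, 4]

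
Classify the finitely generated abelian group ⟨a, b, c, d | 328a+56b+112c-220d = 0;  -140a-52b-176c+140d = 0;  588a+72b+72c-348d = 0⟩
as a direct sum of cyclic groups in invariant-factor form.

Answer: M ≅ ℤ^1 ⊕ ℤ/4 ⊕ ℤ/12 ⊕ ℤ/36

Derivation:
rank_ℚ(R)=3; free=4−3=1
SNF(R) diag = [4, 12, 36] → torsion [4, 12, 36]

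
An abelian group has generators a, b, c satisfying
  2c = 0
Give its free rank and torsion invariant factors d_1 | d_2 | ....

Answer: M ≅ ℤ^2 ⊕ ℤ/2

Derivation:
rank_ℚ(R)=1; free=3−1=2
SNF(R) diag = [2] → torsion [2]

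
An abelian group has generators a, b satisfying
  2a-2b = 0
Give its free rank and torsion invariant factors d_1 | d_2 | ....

rank_ℚ(R)=1; free=2−1=1
SNF(R) diag = [2] → torsion [2]

Answer: M ≅ ℤ^1 ⊕ ℤ/2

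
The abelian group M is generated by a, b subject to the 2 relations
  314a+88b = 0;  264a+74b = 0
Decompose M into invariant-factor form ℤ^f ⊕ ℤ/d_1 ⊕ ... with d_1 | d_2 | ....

Answer: M ≅ ℤ/2 ⊕ ℤ/2

Derivation:
rank_ℚ(R)=2; free=2−2=0
SNF(R) diag = [2, 2] → torsion [2, 2]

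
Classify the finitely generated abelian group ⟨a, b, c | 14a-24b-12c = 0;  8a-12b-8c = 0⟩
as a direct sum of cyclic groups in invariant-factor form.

Answer: M ≅ ℤ^1 ⊕ ℤ/2 ⊕ ℤ/4

Derivation:
rank_ℚ(R)=2; free=3−2=1
SNF(R) diag = [2, 4] → torsion [2, 4]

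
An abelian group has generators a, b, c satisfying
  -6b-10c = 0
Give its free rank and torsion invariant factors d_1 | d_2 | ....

rank_ℚ(R)=1; free=3−1=2
SNF(R) diag = [2] → torsion [2]

Answer: M ≅ ℤ^2 ⊕ ℤ/2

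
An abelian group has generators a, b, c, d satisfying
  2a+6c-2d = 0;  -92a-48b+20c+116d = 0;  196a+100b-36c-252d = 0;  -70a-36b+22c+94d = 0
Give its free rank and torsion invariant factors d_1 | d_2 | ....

Answer: M ≅ ℤ/2 ⊕ ℤ/4 ⊕ ℤ/8 ⊕ ℤ/24

Derivation:
rank_ℚ(R)=4; free=4−4=0
SNF(R) diag = [2, 4, 8, 24] → torsion [2, 4, 8, 24]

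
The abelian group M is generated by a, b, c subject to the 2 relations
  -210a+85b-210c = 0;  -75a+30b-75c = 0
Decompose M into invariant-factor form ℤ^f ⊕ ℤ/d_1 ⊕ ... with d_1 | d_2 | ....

Answer: M ≅ ℤ^1 ⊕ ℤ/5 ⊕ ℤ/15

Derivation:
rank_ℚ(R)=2; free=3−2=1
SNF(R) diag = [5, 15] → torsion [5, 15]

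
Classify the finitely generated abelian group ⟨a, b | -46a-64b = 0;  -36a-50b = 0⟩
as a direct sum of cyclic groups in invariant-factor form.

rank_ℚ(R)=2; free=2−2=0
SNF(R) diag = [2, 2] → torsion [2, 2]

Answer: M ≅ ℤ/2 ⊕ ℤ/2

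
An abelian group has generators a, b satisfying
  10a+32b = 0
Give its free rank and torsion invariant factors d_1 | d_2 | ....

rank_ℚ(R)=1; free=2−1=1
SNF(R) diag = [2] → torsion [2]

Answer: M ≅ ℤ^1 ⊕ ℤ/2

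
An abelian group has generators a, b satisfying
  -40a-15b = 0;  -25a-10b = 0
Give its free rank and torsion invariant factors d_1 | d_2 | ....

Answer: M ≅ ℤ/5 ⊕ ℤ/5

Derivation:
rank_ℚ(R)=2; free=2−2=0
SNF(R) diag = [5, 5] → torsion [5, 5]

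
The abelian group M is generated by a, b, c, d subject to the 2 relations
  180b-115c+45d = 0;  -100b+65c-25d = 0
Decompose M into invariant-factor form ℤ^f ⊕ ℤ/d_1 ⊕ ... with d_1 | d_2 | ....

Answer: M ≅ ℤ^2 ⊕ ℤ/5 ⊕ ℤ/10

Derivation:
rank_ℚ(R)=2; free=4−2=2
SNF(R) diag = [5, 10] → torsion [5, 10]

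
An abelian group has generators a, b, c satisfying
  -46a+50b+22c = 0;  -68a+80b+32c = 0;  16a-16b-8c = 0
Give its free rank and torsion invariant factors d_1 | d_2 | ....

Answer: M ≅ ℤ/2 ⊕ ℤ/4 ⊕ ℤ/8

Derivation:
rank_ℚ(R)=3; free=3−3=0
SNF(R) diag = [2, 4, 8] → torsion [2, 4, 8]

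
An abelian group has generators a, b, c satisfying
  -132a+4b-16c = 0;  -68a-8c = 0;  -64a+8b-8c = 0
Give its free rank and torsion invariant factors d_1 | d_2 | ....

rank_ℚ(R)=3; free=3−3=0
SNF(R) diag = [4, 4, 8] → torsion [4, 4, 8]

Answer: M ≅ ℤ/4 ⊕ ℤ/4 ⊕ ℤ/8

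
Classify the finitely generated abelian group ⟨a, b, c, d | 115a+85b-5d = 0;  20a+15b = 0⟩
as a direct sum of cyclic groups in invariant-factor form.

Answer: M ≅ ℤ^2 ⊕ ℤ/5 ⊕ ℤ/5

Derivation:
rank_ℚ(R)=2; free=4−2=2
SNF(R) diag = [5, 5] → torsion [5, 5]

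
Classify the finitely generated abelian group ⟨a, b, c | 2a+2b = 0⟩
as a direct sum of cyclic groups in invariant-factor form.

rank_ℚ(R)=1; free=3−1=2
SNF(R) diag = [2] → torsion [2]

Answer: M ≅ ℤ^2 ⊕ ℤ/2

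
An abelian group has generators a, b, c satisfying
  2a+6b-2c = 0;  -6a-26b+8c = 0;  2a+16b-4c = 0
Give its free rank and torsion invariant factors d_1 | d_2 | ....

rank_ℚ(R)=3; free=3−3=0
SNF(R) diag = [2, 2, 2] → torsion [2, 2, 2]

Answer: M ≅ ℤ/2 ⊕ ℤ/2 ⊕ ℤ/2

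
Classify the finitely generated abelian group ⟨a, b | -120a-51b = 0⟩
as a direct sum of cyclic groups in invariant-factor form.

rank_ℚ(R)=1; free=2−1=1
SNF(R) diag = [3] → torsion [3]

Answer: M ≅ ℤ^1 ⊕ ℤ/3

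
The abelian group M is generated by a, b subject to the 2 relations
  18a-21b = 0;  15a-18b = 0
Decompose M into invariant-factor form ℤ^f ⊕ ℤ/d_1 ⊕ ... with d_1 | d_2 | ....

rank_ℚ(R)=2; free=2−2=0
SNF(R) diag = [3, 3] → torsion [3, 3]

Answer: M ≅ ℤ/3 ⊕ ℤ/3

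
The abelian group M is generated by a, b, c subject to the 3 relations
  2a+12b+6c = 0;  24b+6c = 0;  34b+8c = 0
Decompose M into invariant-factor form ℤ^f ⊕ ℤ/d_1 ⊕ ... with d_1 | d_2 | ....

Answer: M ≅ ℤ/2 ⊕ ℤ/2 ⊕ ℤ/6

Derivation:
rank_ℚ(R)=3; free=3−3=0
SNF(R) diag = [2, 2, 6] → torsion [2, 2, 6]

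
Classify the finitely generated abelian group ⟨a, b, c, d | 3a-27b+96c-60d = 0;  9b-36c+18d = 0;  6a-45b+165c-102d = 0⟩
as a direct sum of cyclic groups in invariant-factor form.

Answer: M ≅ ℤ^1 ⊕ ℤ/3 ⊕ ℤ/9 ⊕ ℤ/9

Derivation:
rank_ℚ(R)=3; free=4−3=1
SNF(R) diag = [3, 9, 9] → torsion [3, 9, 9]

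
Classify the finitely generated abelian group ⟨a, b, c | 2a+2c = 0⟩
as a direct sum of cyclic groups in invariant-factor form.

rank_ℚ(R)=1; free=3−1=2
SNF(R) diag = [2] → torsion [2]

Answer: M ≅ ℤ^2 ⊕ ℤ/2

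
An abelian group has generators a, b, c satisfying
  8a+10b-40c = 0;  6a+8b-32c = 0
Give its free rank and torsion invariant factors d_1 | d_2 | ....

rank_ℚ(R)=2; free=3−2=1
SNF(R) diag = [2, 2] → torsion [2, 2]

Answer: M ≅ ℤ^1 ⊕ ℤ/2 ⊕ ℤ/2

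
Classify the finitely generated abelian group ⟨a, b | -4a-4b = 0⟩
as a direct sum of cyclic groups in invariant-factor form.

Answer: M ≅ ℤ^1 ⊕ ℤ/4

Derivation:
rank_ℚ(R)=1; free=2−1=1
SNF(R) diag = [4] → torsion [4]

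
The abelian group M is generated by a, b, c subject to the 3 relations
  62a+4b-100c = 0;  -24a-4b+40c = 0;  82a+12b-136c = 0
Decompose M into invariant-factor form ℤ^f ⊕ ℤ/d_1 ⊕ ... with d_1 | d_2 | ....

Answer: M ≅ ℤ/2 ⊕ ℤ/4 ⊕ ℤ/4

Derivation:
rank_ℚ(R)=3; free=3−3=0
SNF(R) diag = [2, 4, 4] → torsion [2, 4, 4]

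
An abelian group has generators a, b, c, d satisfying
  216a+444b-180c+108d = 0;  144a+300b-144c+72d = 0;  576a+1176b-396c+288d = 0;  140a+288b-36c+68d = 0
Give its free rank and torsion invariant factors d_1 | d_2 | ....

rank_ℚ(R)=4; free=4−4=0
SNF(R) diag = [4, 12, 36, 36] → torsion [4, 12, 36, 36]

Answer: M ≅ ℤ/4 ⊕ ℤ/12 ⊕ ℤ/36 ⊕ ℤ/36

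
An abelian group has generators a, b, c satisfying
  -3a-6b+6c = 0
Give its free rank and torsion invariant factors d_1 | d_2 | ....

Answer: M ≅ ℤ^2 ⊕ ℤ/3

Derivation:
rank_ℚ(R)=1; free=3−1=2
SNF(R) diag = [3] → torsion [3]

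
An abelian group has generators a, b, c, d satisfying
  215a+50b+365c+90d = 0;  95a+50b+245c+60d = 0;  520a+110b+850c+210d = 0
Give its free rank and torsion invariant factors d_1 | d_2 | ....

Answer: M ≅ ℤ^1 ⊕ ℤ/5 ⊕ ℤ/10 ⊕ ℤ/30

Derivation:
rank_ℚ(R)=3; free=4−3=1
SNF(R) diag = [5, 10, 30] → torsion [5, 10, 30]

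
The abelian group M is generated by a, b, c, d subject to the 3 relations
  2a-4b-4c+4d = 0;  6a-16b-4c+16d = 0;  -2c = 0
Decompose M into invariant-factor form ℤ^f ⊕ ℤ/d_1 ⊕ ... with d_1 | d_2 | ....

rank_ℚ(R)=3; free=4−3=1
SNF(R) diag = [2, 2, 4] → torsion [2, 2, 4]

Answer: M ≅ ℤ^1 ⊕ ℤ/2 ⊕ ℤ/2 ⊕ ℤ/4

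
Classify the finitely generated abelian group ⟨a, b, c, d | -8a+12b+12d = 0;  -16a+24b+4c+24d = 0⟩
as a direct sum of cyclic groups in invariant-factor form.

rank_ℚ(R)=2; free=4−2=2
SNF(R) diag = [4, 4] → torsion [4, 4]

Answer: M ≅ ℤ^2 ⊕ ℤ/4 ⊕ ℤ/4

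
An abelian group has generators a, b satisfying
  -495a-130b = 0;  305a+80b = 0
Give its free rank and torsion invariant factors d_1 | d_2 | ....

Answer: M ≅ ℤ/5 ⊕ ℤ/10

Derivation:
rank_ℚ(R)=2; free=2−2=0
SNF(R) diag = [5, 10] → torsion [5, 10]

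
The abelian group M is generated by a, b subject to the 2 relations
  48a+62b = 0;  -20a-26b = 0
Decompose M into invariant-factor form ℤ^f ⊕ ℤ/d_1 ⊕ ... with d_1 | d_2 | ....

rank_ℚ(R)=2; free=2−2=0
SNF(R) diag = [2, 4] → torsion [2, 4]

Answer: M ≅ ℤ/2 ⊕ ℤ/4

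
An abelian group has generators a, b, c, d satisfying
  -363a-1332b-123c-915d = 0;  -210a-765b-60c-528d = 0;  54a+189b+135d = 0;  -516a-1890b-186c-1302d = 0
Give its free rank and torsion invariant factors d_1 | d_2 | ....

Answer: M ≅ ℤ/3 ⊕ ℤ/9 ⊕ ℤ/27 ⊕ ℤ/54

Derivation:
rank_ℚ(R)=4; free=4−4=0
SNF(R) diag = [3, 9, 27, 54] → torsion [3, 9, 27, 54]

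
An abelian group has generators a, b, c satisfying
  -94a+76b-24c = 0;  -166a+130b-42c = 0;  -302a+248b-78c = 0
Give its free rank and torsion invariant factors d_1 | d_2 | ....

rank_ℚ(R)=3; free=3−3=0
SNF(R) diag = [2, 6, 18] → torsion [2, 6, 18]

Answer: M ≅ ℤ/2 ⊕ ℤ/6 ⊕ ℤ/18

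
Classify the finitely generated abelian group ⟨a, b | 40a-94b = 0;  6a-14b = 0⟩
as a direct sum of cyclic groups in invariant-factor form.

rank_ℚ(R)=2; free=2−2=0
SNF(R) diag = [2, 2] → torsion [2, 2]

Answer: M ≅ ℤ/2 ⊕ ℤ/2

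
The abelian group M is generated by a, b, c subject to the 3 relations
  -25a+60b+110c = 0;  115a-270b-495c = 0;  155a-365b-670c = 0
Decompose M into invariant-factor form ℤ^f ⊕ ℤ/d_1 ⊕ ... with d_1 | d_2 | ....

Answer: M ≅ ℤ/5 ⊕ ℤ/5 ⊕ ℤ/5

Derivation:
rank_ℚ(R)=3; free=3−3=0
SNF(R) diag = [5, 5, 5] → torsion [5, 5, 5]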